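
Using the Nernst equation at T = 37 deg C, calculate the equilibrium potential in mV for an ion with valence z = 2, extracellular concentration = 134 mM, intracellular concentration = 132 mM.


E = (RT/(zF)) * ln(C_out/C_in)
T = 37 + 273.15 = 310.15 K
E = (8.314 * 310.15 / (2 * 96485)) * ln(134/132)
E = 0.2009 mV


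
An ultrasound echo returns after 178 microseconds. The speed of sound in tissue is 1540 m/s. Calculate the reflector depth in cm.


depth = c * t / 2
t = 178 us = 1.7800e-04 s
depth = 1540 * 1.7800e-04 / 2
depth = 0.13706 m = 13.706 cm


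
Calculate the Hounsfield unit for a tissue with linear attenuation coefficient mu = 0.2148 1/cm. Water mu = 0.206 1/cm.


HU = ((mu_tissue - mu_water) / mu_water) * 1000
HU = ((0.2148 - 0.206) / 0.206) * 1000
HU = 42.72


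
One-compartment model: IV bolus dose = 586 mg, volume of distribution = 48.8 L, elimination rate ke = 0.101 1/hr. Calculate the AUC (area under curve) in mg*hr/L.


C0 = Dose/Vd = 586/48.8 = 12.0082 mg/L
AUC = C0/ke = 12.0082/0.101
AUC = 118.9 mg*hr/L


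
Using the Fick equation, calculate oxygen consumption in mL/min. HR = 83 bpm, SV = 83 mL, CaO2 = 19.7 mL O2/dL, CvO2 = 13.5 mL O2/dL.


CO = HR*SV = 83*83/1000 = 6.889 L/min
a-v O2 diff = 19.7 - 13.5 = 6.2 mL/dL
VO2 = CO * (CaO2-CvO2) * 10 dL/L
VO2 = 6.889 * 6.2 * 10
VO2 = 427.1 mL/min


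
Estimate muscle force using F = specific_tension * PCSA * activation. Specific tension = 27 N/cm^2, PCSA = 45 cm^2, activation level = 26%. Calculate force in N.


F = sigma * PCSA * activation
F = 27 * 45 * 0.26
F = 315.9 N


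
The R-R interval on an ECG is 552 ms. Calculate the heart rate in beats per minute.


HR = 60 / RR_interval(s)
RR = 552 ms = 0.552 s
HR = 60 / 0.552 = 108.7 bpm


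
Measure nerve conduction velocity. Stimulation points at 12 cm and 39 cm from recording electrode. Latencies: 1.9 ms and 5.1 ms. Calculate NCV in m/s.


Distance = (39 - 12) / 100 = 0.27 m
dt = (5.1 - 1.9) / 1000 = 0.0032 s
NCV = dist / dt = 84.38 m/s


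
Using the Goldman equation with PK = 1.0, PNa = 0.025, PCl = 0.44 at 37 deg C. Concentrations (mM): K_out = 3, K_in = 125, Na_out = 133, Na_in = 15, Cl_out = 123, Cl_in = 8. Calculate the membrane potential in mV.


Vm = (RT/F)*ln((PK*Ko + PNa*Nao + PCl*Cli)/(PK*Ki + PNa*Nai + PCl*Clo))
Numer = 9.845, Denom = 179.495
Vm = -77.59 mV


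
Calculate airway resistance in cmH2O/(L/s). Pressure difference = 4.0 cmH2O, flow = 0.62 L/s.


R = dP / flow
R = 4.0 / 0.62
R = 6.452 cmH2O/(L/s)


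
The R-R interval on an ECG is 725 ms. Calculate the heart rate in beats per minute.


HR = 60 / RR_interval(s)
RR = 725 ms = 0.725 s
HR = 60 / 0.725 = 82.76 bpm


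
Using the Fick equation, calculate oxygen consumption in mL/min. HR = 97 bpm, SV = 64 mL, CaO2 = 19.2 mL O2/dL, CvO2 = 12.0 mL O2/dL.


CO = HR*SV = 97*64/1000 = 6.208 L/min
a-v O2 diff = 19.2 - 12.0 = 7.2 mL/dL
VO2 = CO * (CaO2-CvO2) * 10 dL/L
VO2 = 6.208 * 7.2 * 10
VO2 = 447 mL/min


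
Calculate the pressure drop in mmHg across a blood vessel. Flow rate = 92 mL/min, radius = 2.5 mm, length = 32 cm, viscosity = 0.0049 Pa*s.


dP = 8*mu*L*Q / (pi*r^4)
Q = 92 mL/min = 1.53333e-06 m^3/s
dP = 156.733 Pa = 156.733 / 133.322 mmHg = 1.176 mmHg


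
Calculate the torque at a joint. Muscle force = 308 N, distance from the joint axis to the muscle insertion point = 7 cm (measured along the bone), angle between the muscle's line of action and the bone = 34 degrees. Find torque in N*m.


Torque = F * d * sin(theta)   (moment arm = d*sin(theta))
d = 7 cm = 0.07 m
Torque = 308 * 0.07 * sin(34)
Torque = 12.06 N*m


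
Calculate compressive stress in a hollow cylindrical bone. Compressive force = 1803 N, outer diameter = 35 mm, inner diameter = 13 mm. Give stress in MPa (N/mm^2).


A = pi*(r_o^2 - r_i^2)
r_o = 17.5 mm, r_i = 6.5 mm
A = 829.38 mm^2
sigma = F/A = 1803 / 829.38
sigma = 2.174 MPa


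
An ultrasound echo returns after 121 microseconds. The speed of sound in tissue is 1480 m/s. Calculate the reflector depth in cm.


depth = c * t / 2
t = 121 us = 1.2100e-04 s
depth = 1480 * 1.2100e-04 / 2
depth = 0.08954 m = 8.954 cm


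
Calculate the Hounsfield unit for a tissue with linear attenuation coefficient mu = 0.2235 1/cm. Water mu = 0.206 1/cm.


HU = ((mu_tissue - mu_water) / mu_water) * 1000
HU = ((0.2235 - 0.206) / 0.206) * 1000
HU = 84.95


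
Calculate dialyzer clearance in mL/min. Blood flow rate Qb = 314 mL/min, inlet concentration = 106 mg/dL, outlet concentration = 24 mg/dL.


K = Qb * (Cb_in - Cb_out) / Cb_in
K = 314 * (106 - 24) / 106
K = 242.9 mL/min


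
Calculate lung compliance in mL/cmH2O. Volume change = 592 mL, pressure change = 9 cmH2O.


C = dV / dP
C = 592 / 9
C = 65.78 mL/cmH2O


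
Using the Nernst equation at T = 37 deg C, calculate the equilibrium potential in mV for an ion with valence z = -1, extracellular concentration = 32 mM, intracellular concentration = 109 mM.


E = (RT/(zF)) * ln(C_out/C_in)
T = 37 + 273.15 = 310.15 K
E = (8.314 * 310.15 / (-1 * 96485)) * ln(32/109)
E = 32.75 mV


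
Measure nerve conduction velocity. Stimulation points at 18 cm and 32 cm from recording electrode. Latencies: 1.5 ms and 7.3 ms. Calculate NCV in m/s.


Distance = (32 - 18) / 100 = 0.14 m
dt = (7.3 - 1.5) / 1000 = 0.0058 s
NCV = dist / dt = 24.14 m/s


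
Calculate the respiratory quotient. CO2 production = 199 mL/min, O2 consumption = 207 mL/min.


RQ = VCO2 / VO2
RQ = 199 / 207
RQ = 0.9614


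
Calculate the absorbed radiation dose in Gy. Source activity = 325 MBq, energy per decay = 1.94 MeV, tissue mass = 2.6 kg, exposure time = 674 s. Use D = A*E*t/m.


A = 325 MBq = 3.2500e+08 Bq
E = 1.94 MeV = 3.10788e-13 J
D = A*E*t/m = 3.2500e+08*3.10788e-13*674/2.6
D = 0.02618 Gy


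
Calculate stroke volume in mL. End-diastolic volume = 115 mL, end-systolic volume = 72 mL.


SV = EDV - ESV
SV = 115 - 72
SV = 43 mL


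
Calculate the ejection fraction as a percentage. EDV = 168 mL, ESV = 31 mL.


SV = EDV - ESV = 168 - 31 = 137 mL
EF = SV/EDV * 100 = 137/168 * 100
EF = 81.55%


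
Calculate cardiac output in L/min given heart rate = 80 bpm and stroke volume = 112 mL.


CO = HR * SV
CO = 80 * 112 / 1000
CO = 8.96 L/min


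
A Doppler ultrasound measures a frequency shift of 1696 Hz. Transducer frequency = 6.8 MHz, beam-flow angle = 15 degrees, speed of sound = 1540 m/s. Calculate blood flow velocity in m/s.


v = fd * c / (2 * f0 * cos(theta))
v = 1696 * 1540 / (2 * 6.8000e+06 * cos(15))
v = 0.1988 m/s


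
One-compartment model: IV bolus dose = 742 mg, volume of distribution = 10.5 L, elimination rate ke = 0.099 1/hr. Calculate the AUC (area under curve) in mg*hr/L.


C0 = Dose/Vd = 742/10.5 = 70.6667 mg/L
AUC = C0/ke = 70.6667/0.099
AUC = 713.8 mg*hr/L


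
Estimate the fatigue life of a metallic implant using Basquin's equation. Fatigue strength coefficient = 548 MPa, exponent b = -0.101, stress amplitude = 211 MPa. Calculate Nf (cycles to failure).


sigma_a = sigma_f' * (2Nf)^b
2Nf = (sigma_a/sigma_f')^(1/b)
2Nf = (211/548)^(1/-0.101)
2Nf = 12704.033
Nf = 6352


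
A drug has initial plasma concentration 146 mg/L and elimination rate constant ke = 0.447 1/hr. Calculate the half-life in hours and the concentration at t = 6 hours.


t_half = ln(2) / ke = 0.693147 / 0.447 = 1.551 hr
C(t) = C0 * exp(-ke*t) = 146 * exp(-0.447*6)
C(6) = 9.99 mg/L


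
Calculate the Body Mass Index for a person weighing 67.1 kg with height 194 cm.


BMI = weight / height^2
height = 194 cm = 1.94 m
BMI = 67.1 / 1.94^2
BMI = 17.83 kg/m^2


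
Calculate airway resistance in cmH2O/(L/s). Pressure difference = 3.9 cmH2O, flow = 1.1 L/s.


R = dP / flow
R = 3.9 / 1.1
R = 3.545 cmH2O/(L/s)


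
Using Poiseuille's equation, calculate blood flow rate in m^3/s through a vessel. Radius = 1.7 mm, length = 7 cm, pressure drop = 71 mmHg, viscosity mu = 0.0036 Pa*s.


Q = pi*r^4*dP / (8*mu*L)
r = 0.0017 m, L = 0.07 m
dP = 71 mmHg = 9465.862 Pa
Q = 1.2320e-04 m^3/s


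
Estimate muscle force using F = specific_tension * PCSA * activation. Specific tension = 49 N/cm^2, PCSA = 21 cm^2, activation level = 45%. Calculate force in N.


F = sigma * PCSA * activation
F = 49 * 21 * 0.45
F = 463.1 N


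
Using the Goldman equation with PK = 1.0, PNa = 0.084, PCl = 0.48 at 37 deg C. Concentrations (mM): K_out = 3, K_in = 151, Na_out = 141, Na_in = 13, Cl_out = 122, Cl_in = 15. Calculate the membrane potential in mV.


Vm = (RT/F)*ln((PK*Ko + PNa*Nao + PCl*Cli)/(PK*Ki + PNa*Nai + PCl*Clo))
Numer = 22.044, Denom = 210.652
Vm = -60.32 mV


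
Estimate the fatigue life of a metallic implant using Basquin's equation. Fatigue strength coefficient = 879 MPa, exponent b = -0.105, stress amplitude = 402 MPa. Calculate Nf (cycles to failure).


sigma_a = sigma_f' * (2Nf)^b
2Nf = (sigma_a/sigma_f')^(1/b)
2Nf = (402/879)^(1/-0.105)
2Nf = 1721.2201
Nf = 860.6


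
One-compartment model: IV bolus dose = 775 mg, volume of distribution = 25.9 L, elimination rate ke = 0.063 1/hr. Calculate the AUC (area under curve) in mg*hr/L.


C0 = Dose/Vd = 775/25.9 = 29.9228 mg/L
AUC = C0/ke = 29.9228/0.063
AUC = 475 mg*hr/L


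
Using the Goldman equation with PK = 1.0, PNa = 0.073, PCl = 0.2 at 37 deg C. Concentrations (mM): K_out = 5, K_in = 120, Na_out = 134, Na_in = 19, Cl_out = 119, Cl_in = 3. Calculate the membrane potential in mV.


Vm = (RT/F)*ln((PK*Ko + PNa*Nao + PCl*Cli)/(PK*Ki + PNa*Nai + PCl*Clo))
Numer = 15.382, Denom = 145.187
Vm = -59.99 mV


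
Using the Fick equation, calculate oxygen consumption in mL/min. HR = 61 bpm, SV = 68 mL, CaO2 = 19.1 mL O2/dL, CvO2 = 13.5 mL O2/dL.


CO = HR*SV = 61*68/1000 = 4.148 L/min
a-v O2 diff = 19.1 - 13.5 = 5.6 mL/dL
VO2 = CO * (CaO2-CvO2) * 10 dL/L
VO2 = 4.148 * 5.6 * 10
VO2 = 232.3 mL/min


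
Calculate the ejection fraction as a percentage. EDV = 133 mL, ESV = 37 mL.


SV = EDV - ESV = 133 - 37 = 96 mL
EF = SV/EDV * 100 = 96/133 * 100
EF = 72.18%


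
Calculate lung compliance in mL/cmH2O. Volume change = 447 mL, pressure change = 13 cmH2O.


C = dV / dP
C = 447 / 13
C = 34.38 mL/cmH2O


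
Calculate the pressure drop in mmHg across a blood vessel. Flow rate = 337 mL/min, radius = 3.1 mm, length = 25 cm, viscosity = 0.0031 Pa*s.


dP = 8*mu*L*Q / (pi*r^4)
Q = 337 mL/min = 5.61667e-06 m^3/s
dP = 120.026 Pa = 120.026 / 133.322 mmHg = 0.9003 mmHg


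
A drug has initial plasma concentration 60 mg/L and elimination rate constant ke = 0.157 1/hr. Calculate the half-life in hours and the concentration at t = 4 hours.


t_half = ln(2) / ke = 0.693147 / 0.157 = 4.415 hr
C(t) = C0 * exp(-ke*t) = 60 * exp(-0.157*4)
C(4) = 32.02 mg/L


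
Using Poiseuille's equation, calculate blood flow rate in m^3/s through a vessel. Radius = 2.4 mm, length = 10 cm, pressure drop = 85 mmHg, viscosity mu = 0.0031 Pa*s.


Q = pi*r^4*dP / (8*mu*L)
r = 0.0024 m, L = 0.1 m
dP = 85 mmHg = 11332.37 Pa
Q = 4.7628e-04 m^3/s


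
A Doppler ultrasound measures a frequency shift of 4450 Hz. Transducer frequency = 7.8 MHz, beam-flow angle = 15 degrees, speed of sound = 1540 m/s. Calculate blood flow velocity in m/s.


v = fd * c / (2 * f0 * cos(theta))
v = 4450 * 1540 / (2 * 7.8000e+06 * cos(15))
v = 0.4548 m/s


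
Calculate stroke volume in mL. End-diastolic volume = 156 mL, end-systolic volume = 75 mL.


SV = EDV - ESV
SV = 156 - 75
SV = 81 mL


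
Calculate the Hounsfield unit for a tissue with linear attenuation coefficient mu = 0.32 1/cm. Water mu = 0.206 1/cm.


HU = ((mu_tissue - mu_water) / mu_water) * 1000
HU = ((0.32 - 0.206) / 0.206) * 1000
HU = 553.4


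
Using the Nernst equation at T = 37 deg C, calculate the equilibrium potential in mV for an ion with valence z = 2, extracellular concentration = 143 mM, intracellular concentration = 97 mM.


E = (RT/(zF)) * ln(C_out/C_in)
T = 37 + 273.15 = 310.15 K
E = (8.314 * 310.15 / (2 * 96485)) * ln(143/97)
E = 5.186 mV


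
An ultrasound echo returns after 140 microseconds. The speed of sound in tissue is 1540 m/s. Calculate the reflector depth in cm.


depth = c * t / 2
t = 140 us = 1.4000e-04 s
depth = 1540 * 1.4000e-04 / 2
depth = 0.1078 m = 10.78 cm


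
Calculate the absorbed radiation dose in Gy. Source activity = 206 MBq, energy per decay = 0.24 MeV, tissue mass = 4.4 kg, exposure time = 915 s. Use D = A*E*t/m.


A = 206 MBq = 2.0600e+08 Bq
E = 0.24 MeV = 3.8448e-14 J
D = A*E*t/m = 2.0600e+08*3.8448e-14*915/4.4
D = 0.001647 Gy


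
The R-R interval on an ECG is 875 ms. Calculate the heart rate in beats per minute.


HR = 60 / RR_interval(s)
RR = 875 ms = 0.875 s
HR = 60 / 0.875 = 68.57 bpm


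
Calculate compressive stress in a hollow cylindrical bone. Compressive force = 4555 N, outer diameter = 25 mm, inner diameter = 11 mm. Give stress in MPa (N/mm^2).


A = pi*(r_o^2 - r_i^2)
r_o = 12.5 mm, r_i = 5.5 mm
A = 395.841 mm^2
sigma = F/A = 4555 / 395.841
sigma = 11.51 MPa


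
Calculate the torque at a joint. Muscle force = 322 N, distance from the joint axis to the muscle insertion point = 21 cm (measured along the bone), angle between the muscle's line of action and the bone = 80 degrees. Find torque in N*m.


Torque = F * d * sin(theta)   (moment arm = d*sin(theta))
d = 21 cm = 0.21 m
Torque = 322 * 0.21 * sin(80)
Torque = 66.59 N*m


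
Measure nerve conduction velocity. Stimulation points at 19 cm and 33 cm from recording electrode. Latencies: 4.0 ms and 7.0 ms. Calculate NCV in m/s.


Distance = (33 - 19) / 100 = 0.14 m
dt = (7.0 - 4.0) / 1000 = 0.003 s
NCV = dist / dt = 46.67 m/s


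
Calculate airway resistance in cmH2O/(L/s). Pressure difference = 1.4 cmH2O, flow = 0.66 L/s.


R = dP / flow
R = 1.4 / 0.66
R = 2.121 cmH2O/(L/s)


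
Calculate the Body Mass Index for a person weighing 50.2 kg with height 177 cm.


BMI = weight / height^2
height = 177 cm = 1.77 m
BMI = 50.2 / 1.77^2
BMI = 16.02 kg/m^2


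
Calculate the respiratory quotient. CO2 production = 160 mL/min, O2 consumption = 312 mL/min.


RQ = VCO2 / VO2
RQ = 160 / 312
RQ = 0.5128


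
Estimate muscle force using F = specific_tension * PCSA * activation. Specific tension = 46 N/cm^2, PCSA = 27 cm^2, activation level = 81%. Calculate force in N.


F = sigma * PCSA * activation
F = 46 * 27 * 0.81
F = 1006 N


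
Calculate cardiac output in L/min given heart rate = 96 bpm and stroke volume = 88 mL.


CO = HR * SV
CO = 96 * 88 / 1000
CO = 8.448 L/min


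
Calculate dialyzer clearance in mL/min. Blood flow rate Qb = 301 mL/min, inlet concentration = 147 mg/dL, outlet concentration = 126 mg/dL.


K = Qb * (Cb_in - Cb_out) / Cb_in
K = 301 * (147 - 126) / 147
K = 43 mL/min


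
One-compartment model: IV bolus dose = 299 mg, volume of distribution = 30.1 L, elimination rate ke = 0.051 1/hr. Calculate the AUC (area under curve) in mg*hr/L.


C0 = Dose/Vd = 299/30.1 = 9.93355 mg/L
AUC = C0/ke = 9.93355/0.051
AUC = 194.8 mg*hr/L


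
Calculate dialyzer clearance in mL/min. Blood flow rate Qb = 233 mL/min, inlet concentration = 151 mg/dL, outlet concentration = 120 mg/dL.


K = Qb * (Cb_in - Cb_out) / Cb_in
K = 233 * (151 - 120) / 151
K = 47.83 mL/min


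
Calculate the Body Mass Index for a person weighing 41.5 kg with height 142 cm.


BMI = weight / height^2
height = 142 cm = 1.42 m
BMI = 41.5 / 1.42^2
BMI = 20.58 kg/m^2


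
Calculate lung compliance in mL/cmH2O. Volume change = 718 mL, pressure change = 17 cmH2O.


C = dV / dP
C = 718 / 17
C = 42.24 mL/cmH2O


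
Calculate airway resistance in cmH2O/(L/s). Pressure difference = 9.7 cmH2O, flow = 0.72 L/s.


R = dP / flow
R = 9.7 / 0.72
R = 13.47 cmH2O/(L/s)


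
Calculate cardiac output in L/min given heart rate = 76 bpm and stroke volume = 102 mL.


CO = HR * SV
CO = 76 * 102 / 1000
CO = 7.752 L/min


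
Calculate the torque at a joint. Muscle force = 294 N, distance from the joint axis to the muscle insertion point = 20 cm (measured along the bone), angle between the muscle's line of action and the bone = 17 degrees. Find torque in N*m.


Torque = F * d * sin(theta)   (moment arm = d*sin(theta))
d = 20 cm = 0.2 m
Torque = 294 * 0.2 * sin(17)
Torque = 17.19 N*m


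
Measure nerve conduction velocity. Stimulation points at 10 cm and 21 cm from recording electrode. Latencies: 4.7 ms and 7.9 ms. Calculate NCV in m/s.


Distance = (21 - 10) / 100 = 0.11 m
dt = (7.9 - 4.7) / 1000 = 0.0032 s
NCV = dist / dt = 34.38 m/s


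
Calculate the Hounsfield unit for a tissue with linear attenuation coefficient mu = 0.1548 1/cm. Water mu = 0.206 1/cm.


HU = ((mu_tissue - mu_water) / mu_water) * 1000
HU = ((0.1548 - 0.206) / 0.206) * 1000
HU = -248.5


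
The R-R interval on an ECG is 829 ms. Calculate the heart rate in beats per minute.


HR = 60 / RR_interval(s)
RR = 829 ms = 0.829 s
HR = 60 / 0.829 = 72.38 bpm


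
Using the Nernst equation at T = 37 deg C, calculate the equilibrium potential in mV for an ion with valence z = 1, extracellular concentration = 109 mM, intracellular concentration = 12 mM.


E = (RT/(zF)) * ln(C_out/C_in)
T = 37 + 273.15 = 310.15 K
E = (8.314 * 310.15 / (1 * 96485)) * ln(109/12)
E = 58.97 mV


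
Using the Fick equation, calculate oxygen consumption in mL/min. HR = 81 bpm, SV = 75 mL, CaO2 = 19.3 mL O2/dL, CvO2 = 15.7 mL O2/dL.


CO = HR*SV = 81*75/1000 = 6.075 L/min
a-v O2 diff = 19.3 - 15.7 = 3.6 mL/dL
VO2 = CO * (CaO2-CvO2) * 10 dL/L
VO2 = 6.075 * 3.6 * 10
VO2 = 218.7 mL/min


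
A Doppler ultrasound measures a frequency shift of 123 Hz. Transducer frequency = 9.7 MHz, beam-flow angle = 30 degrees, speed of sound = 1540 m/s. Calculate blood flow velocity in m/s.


v = fd * c / (2 * f0 * cos(theta))
v = 123 * 1540 / (2 * 9.7000e+06 * cos(30))
v = 0.01127 m/s


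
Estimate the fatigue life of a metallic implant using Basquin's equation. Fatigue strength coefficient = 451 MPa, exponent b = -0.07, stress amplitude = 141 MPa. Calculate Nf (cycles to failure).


sigma_a = sigma_f' * (2Nf)^b
2Nf = (sigma_a/sigma_f')^(1/b)
2Nf = (141/451)^(1/-0.07)
2Nf = 16356017
Nf = 8.1780e+06


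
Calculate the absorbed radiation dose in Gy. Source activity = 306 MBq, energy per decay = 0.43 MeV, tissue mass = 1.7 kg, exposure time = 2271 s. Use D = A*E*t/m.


A = 306 MBq = 3.0600e+08 Bq
E = 0.43 MeV = 6.8886e-14 J
D = A*E*t/m = 3.0600e+08*6.8886e-14*2271/1.7
D = 0.02816 Gy


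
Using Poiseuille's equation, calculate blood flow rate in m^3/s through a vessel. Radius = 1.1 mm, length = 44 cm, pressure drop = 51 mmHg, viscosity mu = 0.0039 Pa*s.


Q = pi*r^4*dP / (8*mu*L)
r = 0.0011 m, L = 0.44 m
dP = 51 mmHg = 6799.422 Pa
Q = 2.2782e-06 m^3/s


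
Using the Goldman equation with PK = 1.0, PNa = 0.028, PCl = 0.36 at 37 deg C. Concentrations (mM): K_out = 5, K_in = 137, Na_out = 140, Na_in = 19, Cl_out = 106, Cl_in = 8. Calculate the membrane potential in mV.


Vm = (RT/F)*ln((PK*Ko + PNa*Nao + PCl*Cli)/(PK*Ki + PNa*Nai + PCl*Clo))
Numer = 11.8, Denom = 175.692
Vm = -72.18 mV


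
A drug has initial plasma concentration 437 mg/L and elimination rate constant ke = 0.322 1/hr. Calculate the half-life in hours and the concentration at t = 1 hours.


t_half = ln(2) / ke = 0.693147 / 0.322 = 2.153 hr
C(t) = C0 * exp(-ke*t) = 437 * exp(-0.322*1)
C(1) = 316.7 mg/L


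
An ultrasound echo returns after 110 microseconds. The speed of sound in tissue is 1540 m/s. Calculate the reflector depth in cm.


depth = c * t / 2
t = 110 us = 1.1000e-04 s
depth = 1540 * 1.1000e-04 / 2
depth = 0.0847 m = 8.47 cm


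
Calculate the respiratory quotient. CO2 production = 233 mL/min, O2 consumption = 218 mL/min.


RQ = VCO2 / VO2
RQ = 233 / 218
RQ = 1.069


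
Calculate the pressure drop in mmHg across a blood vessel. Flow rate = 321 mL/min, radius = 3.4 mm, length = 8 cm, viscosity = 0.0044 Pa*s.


dP = 8*mu*L*Q / (pi*r^4)
Q = 321 mL/min = 5.35e-06 m^3/s
dP = 35.8857 Pa = 35.8857 / 133.322 mmHg = 0.2692 mmHg


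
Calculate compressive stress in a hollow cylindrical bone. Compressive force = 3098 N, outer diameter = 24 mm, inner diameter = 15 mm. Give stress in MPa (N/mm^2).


A = pi*(r_o^2 - r_i^2)
r_o = 12 mm, r_i = 7.5 mm
A = 275.675 mm^2
sigma = F/A = 3098 / 275.675
sigma = 11.24 MPa


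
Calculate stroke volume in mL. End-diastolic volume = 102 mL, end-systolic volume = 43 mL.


SV = EDV - ESV
SV = 102 - 43
SV = 59 mL


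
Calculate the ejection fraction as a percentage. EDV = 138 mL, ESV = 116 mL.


SV = EDV - ESV = 138 - 116 = 22 mL
EF = SV/EDV * 100 = 22/138 * 100
EF = 15.94%


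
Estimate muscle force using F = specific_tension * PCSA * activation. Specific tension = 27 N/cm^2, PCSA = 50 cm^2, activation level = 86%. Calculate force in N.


F = sigma * PCSA * activation
F = 27 * 50 * 0.86
F = 1161 N


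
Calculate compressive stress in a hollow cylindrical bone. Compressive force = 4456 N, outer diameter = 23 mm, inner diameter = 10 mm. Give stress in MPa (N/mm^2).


A = pi*(r_o^2 - r_i^2)
r_o = 11.5 mm, r_i = 5 mm
A = 336.936 mm^2
sigma = F/A = 4456 / 336.936
sigma = 13.23 MPa


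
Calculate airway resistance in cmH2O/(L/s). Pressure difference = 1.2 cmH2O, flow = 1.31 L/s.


R = dP / flow
R = 1.2 / 1.31
R = 0.916 cmH2O/(L/s)


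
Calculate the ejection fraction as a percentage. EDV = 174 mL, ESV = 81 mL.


SV = EDV - ESV = 174 - 81 = 93 mL
EF = SV/EDV * 100 = 93/174 * 100
EF = 53.45%


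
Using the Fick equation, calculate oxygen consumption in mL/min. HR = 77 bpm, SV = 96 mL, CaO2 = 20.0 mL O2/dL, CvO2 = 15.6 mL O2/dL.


CO = HR*SV = 77*96/1000 = 7.392 L/min
a-v O2 diff = 20.0 - 15.6 = 4.4 mL/dL
VO2 = CO * (CaO2-CvO2) * 10 dL/L
VO2 = 7.392 * 4.4 * 10
VO2 = 325.2 mL/min


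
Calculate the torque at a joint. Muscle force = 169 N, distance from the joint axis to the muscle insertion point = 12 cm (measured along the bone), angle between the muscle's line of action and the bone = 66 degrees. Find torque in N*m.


Torque = F * d * sin(theta)   (moment arm = d*sin(theta))
d = 12 cm = 0.12 m
Torque = 169 * 0.12 * sin(66)
Torque = 18.53 N*m


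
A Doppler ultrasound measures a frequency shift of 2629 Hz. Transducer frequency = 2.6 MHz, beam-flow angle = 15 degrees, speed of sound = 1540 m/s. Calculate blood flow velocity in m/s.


v = fd * c / (2 * f0 * cos(theta))
v = 2629 * 1540 / (2 * 2.6000e+06 * cos(15))
v = 0.8061 m/s


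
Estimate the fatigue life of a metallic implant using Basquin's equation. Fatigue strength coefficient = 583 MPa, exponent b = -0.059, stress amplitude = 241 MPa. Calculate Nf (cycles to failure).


sigma_a = sigma_f' * (2Nf)^b
2Nf = (sigma_a/sigma_f')^(1/b)
2Nf = (241/583)^(1/-0.059)
2Nf = 3181031.7
Nf = 1.5905e+06


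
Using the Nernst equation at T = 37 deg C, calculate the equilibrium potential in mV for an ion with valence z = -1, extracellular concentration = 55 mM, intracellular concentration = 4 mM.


E = (RT/(zF)) * ln(C_out/C_in)
T = 37 + 273.15 = 310.15 K
E = (8.314 * 310.15 / (-1 * 96485)) * ln(55/4)
E = -70.05 mV


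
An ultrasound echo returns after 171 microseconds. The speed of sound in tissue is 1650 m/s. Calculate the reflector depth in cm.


depth = c * t / 2
t = 171 us = 1.7100e-04 s
depth = 1650 * 1.7100e-04 / 2
depth = 0.141075 m = 14.1075 cm


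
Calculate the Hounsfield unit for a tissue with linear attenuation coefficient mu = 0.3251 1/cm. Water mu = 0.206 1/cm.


HU = ((mu_tissue - mu_water) / mu_water) * 1000
HU = ((0.3251 - 0.206) / 0.206) * 1000
HU = 578.2


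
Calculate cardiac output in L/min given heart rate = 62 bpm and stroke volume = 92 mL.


CO = HR * SV
CO = 62 * 92 / 1000
CO = 5.704 L/min


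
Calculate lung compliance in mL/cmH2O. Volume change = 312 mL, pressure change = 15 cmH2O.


C = dV / dP
C = 312 / 15
C = 20.8 mL/cmH2O


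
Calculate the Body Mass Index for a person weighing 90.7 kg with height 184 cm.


BMI = weight / height^2
height = 184 cm = 1.84 m
BMI = 90.7 / 1.84^2
BMI = 26.79 kg/m^2


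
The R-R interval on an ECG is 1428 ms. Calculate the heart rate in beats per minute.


HR = 60 / RR_interval(s)
RR = 1428 ms = 1.428 s
HR = 60 / 1.428 = 42.02 bpm


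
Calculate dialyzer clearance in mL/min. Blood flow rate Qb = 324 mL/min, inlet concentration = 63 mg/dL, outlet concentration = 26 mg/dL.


K = Qb * (Cb_in - Cb_out) / Cb_in
K = 324 * (63 - 26) / 63
K = 190.3 mL/min


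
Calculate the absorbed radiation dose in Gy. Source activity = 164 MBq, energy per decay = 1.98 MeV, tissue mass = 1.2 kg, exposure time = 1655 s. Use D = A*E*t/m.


A = 164 MBq = 1.6400e+08 Bq
E = 1.98 MeV = 3.17196e-13 J
D = A*E*t/m = 1.6400e+08*3.17196e-13*1655/1.2
D = 0.07174 Gy


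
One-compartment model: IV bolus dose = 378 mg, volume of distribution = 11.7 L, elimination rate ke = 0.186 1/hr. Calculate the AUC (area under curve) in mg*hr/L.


C0 = Dose/Vd = 378/11.7 = 32.3077 mg/L
AUC = C0/ke = 32.3077/0.186
AUC = 173.7 mg*hr/L


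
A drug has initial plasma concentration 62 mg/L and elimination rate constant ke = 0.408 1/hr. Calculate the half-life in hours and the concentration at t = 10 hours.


t_half = ln(2) / ke = 0.693147 / 0.408 = 1.699 hr
C(t) = C0 * exp(-ke*t) = 62 * exp(-0.408*10)
C(10) = 1.048 mg/L


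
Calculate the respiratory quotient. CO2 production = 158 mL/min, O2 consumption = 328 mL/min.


RQ = VCO2 / VO2
RQ = 158 / 328
RQ = 0.4817


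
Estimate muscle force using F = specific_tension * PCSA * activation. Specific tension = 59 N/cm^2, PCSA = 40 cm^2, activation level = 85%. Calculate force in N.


F = sigma * PCSA * activation
F = 59 * 40 * 0.85
F = 2006 N


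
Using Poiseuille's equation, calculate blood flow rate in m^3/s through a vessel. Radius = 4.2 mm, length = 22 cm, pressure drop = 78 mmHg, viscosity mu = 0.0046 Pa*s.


Q = pi*r^4*dP / (8*mu*L)
r = 0.0042 m, L = 0.22 m
dP = 78 mmHg = 10399.116 Pa
Q = 0.001256 m^3/s


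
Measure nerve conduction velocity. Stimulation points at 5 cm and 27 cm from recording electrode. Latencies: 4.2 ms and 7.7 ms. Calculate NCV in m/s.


Distance = (27 - 5) / 100 = 0.22 m
dt = (7.7 - 4.2) / 1000 = 0.0035 s
NCV = dist / dt = 62.86 m/s


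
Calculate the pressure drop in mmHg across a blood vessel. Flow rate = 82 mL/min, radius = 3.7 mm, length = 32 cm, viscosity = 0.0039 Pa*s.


dP = 8*mu*L*Q / (pi*r^4)
Q = 82 mL/min = 1.36667e-06 m^3/s
dP = 23.1746 Pa = 23.1746 / 133.322 mmHg = 0.1738 mmHg


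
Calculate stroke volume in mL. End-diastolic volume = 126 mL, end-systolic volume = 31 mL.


SV = EDV - ESV
SV = 126 - 31
SV = 95 mL


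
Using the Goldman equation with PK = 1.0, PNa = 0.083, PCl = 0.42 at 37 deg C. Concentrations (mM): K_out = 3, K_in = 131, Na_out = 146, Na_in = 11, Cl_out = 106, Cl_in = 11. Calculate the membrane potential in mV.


Vm = (RT/F)*ln((PK*Ko + PNa*Nao + PCl*Cli)/(PK*Ki + PNa*Nai + PCl*Clo))
Numer = 19.738, Denom = 176.433
Vm = -58.54 mV


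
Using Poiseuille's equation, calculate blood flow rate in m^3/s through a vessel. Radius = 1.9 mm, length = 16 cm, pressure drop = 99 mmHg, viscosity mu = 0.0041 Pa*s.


Q = pi*r^4*dP / (8*mu*L)
r = 0.0019 m, L = 0.16 m
dP = 99 mmHg = 13198.878 Pa
Q = 1.0297e-04 m^3/s


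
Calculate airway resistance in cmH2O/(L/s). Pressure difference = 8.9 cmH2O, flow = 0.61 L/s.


R = dP / flow
R = 8.9 / 0.61
R = 14.59 cmH2O/(L/s)


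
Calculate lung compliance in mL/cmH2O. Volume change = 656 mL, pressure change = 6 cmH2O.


C = dV / dP
C = 656 / 6
C = 109.3 mL/cmH2O


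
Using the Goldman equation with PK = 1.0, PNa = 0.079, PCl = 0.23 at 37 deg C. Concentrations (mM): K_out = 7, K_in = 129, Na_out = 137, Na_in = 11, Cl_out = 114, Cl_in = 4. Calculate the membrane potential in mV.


Vm = (RT/F)*ln((PK*Ko + PNa*Nao + PCl*Cli)/(PK*Ki + PNa*Nai + PCl*Clo))
Numer = 18.743, Denom = 156.089
Vm = -56.65 mV


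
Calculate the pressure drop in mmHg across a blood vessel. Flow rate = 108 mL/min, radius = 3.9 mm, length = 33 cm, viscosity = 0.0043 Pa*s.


dP = 8*mu*L*Q / (pi*r^4)
Q = 108 mL/min = 1.8e-06 m^3/s
dP = 28.1149 Pa = 28.1149 / 133.322 mmHg = 0.2109 mmHg


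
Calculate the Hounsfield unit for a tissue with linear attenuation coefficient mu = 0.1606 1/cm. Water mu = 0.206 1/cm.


HU = ((mu_tissue - mu_water) / mu_water) * 1000
HU = ((0.1606 - 0.206) / 0.206) * 1000
HU = -220.4


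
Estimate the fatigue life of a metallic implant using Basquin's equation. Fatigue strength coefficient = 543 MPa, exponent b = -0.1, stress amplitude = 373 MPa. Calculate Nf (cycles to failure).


sigma_a = sigma_f' * (2Nf)^b
2Nf = (sigma_a/sigma_f')^(1/b)
2Nf = (373/543)^(1/-0.1)
2Nf = 42.747427
Nf = 21.37


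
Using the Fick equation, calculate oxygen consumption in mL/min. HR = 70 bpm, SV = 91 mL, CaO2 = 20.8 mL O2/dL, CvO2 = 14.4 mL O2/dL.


CO = HR*SV = 70*91/1000 = 6.37 L/min
a-v O2 diff = 20.8 - 14.4 = 6.4 mL/dL
VO2 = CO * (CaO2-CvO2) * 10 dL/L
VO2 = 6.37 * 6.4 * 10
VO2 = 407.7 mL/min


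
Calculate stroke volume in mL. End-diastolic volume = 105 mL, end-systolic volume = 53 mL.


SV = EDV - ESV
SV = 105 - 53
SV = 52 mL


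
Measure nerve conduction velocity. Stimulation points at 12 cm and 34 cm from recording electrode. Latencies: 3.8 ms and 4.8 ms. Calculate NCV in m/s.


Distance = (34 - 12) / 100 = 0.22 m
dt = (4.8 - 3.8) / 1000 = 0.001 s
NCV = dist / dt = 220 m/s


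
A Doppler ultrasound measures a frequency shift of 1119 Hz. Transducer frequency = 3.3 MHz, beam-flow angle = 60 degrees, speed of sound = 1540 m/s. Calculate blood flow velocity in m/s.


v = fd * c / (2 * f0 * cos(theta))
v = 1119 * 1540 / (2 * 3.3000e+06 * cos(60))
v = 0.5222 m/s


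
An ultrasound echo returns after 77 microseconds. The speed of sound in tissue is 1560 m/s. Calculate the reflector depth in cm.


depth = c * t / 2
t = 77 us = 7.7000e-05 s
depth = 1560 * 7.7000e-05 / 2
depth = 0.06006 m = 6.006 cm


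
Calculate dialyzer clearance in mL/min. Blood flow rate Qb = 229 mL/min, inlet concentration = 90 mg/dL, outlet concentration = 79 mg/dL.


K = Qb * (Cb_in - Cb_out) / Cb_in
K = 229 * (90 - 79) / 90
K = 27.99 mL/min


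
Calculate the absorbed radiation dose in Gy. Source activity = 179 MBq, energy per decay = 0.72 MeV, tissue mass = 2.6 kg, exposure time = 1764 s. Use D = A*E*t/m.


A = 179 MBq = 1.7900e+08 Bq
E = 0.72 MeV = 1.15344e-13 J
D = A*E*t/m = 1.7900e+08*1.15344e-13*1764/2.6
D = 0.01401 Gy


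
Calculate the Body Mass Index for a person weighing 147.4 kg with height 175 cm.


BMI = weight / height^2
height = 175 cm = 1.75 m
BMI = 147.4 / 1.75^2
BMI = 48.13 kg/m^2


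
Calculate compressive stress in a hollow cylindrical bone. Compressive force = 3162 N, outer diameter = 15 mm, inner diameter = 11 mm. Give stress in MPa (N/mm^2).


A = pi*(r_o^2 - r_i^2)
r_o = 7.5 mm, r_i = 5.5 mm
A = 81.6814 mm^2
sigma = F/A = 3162 / 81.6814
sigma = 38.71 MPa


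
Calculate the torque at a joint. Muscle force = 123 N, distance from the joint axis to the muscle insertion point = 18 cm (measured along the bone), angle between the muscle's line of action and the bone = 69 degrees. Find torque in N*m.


Torque = F * d * sin(theta)   (moment arm = d*sin(theta))
d = 18 cm = 0.18 m
Torque = 123 * 0.18 * sin(69)
Torque = 20.67 N*m


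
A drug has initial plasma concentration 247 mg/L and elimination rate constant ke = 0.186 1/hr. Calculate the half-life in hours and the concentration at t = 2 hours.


t_half = ln(2) / ke = 0.693147 / 0.186 = 3.727 hr
C(t) = C0 * exp(-ke*t) = 247 * exp(-0.186*2)
C(2) = 170.3 mg/L


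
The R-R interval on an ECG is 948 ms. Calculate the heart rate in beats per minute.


HR = 60 / RR_interval(s)
RR = 948 ms = 0.948 s
HR = 60 / 0.948 = 63.29 bpm


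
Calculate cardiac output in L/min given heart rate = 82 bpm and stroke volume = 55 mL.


CO = HR * SV
CO = 82 * 55 / 1000
CO = 4.51 L/min


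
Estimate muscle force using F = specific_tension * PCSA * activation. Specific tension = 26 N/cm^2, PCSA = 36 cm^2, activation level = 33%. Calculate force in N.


F = sigma * PCSA * activation
F = 26 * 36 * 0.33
F = 308.9 N


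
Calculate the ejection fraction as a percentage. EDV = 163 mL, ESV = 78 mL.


SV = EDV - ESV = 163 - 78 = 85 mL
EF = SV/EDV * 100 = 85/163 * 100
EF = 52.15%


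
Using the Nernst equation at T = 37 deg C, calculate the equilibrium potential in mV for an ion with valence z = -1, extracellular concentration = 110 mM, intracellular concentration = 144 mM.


E = (RT/(zF)) * ln(C_out/C_in)
T = 37 + 273.15 = 310.15 K
E = (8.314 * 310.15 / (-1 * 96485)) * ln(110/144)
E = 7.198 mV


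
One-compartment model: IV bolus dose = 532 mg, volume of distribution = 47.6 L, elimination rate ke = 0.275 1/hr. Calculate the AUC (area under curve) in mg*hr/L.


C0 = Dose/Vd = 532/47.6 = 11.1765 mg/L
AUC = C0/ke = 11.1765/0.275
AUC = 40.64 mg*hr/L


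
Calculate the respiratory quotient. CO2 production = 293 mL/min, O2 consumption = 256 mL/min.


RQ = VCO2 / VO2
RQ = 293 / 256
RQ = 1.145


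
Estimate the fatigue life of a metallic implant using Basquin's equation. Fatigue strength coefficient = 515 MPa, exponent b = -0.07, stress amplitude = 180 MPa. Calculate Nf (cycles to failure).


sigma_a = sigma_f' * (2Nf)^b
2Nf = (sigma_a/sigma_f')^(1/b)
2Nf = (180/515)^(1/-0.07)
2Nf = 3326018.2
Nf = 1.6630e+06


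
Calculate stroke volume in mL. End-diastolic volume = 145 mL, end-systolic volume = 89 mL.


SV = EDV - ESV
SV = 145 - 89
SV = 56 mL


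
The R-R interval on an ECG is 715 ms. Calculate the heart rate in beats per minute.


HR = 60 / RR_interval(s)
RR = 715 ms = 0.715 s
HR = 60 / 0.715 = 83.92 bpm


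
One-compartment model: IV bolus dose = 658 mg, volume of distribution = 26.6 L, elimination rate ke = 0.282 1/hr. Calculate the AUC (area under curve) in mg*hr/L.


C0 = Dose/Vd = 658/26.6 = 24.7368 mg/L
AUC = C0/ke = 24.7368/0.282
AUC = 87.72 mg*hr/L


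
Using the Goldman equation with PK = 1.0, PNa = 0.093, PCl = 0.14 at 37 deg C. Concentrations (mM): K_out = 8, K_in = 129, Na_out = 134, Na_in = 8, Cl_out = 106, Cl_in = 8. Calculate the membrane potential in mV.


Vm = (RT/F)*ln((PK*Ko + PNa*Nao + PCl*Cli)/(PK*Ki + PNa*Nai + PCl*Clo))
Numer = 21.582, Denom = 144.584
Vm = -50.83 mV


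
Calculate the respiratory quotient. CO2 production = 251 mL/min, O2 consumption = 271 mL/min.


RQ = VCO2 / VO2
RQ = 251 / 271
RQ = 0.9262


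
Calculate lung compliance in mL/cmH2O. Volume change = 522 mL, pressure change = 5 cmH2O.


C = dV / dP
C = 522 / 5
C = 104.4 mL/cmH2O


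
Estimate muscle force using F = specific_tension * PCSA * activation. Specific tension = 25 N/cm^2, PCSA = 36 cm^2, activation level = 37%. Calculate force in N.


F = sigma * PCSA * activation
F = 25 * 36 * 0.37
F = 333 N


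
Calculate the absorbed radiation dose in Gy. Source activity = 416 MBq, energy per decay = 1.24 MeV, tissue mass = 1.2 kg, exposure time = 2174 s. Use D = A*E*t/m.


A = 416 MBq = 4.1600e+08 Bq
E = 1.24 MeV = 1.98648e-13 J
D = A*E*t/m = 4.1600e+08*1.98648e-13*2174/1.2
D = 0.1497 Gy


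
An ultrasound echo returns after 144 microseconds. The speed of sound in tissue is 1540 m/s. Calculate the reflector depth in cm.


depth = c * t / 2
t = 144 us = 1.4400e-04 s
depth = 1540 * 1.4400e-04 / 2
depth = 0.11088 m = 11.088 cm


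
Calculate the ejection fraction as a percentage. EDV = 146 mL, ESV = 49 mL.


SV = EDV - ESV = 146 - 49 = 97 mL
EF = SV/EDV * 100 = 97/146 * 100
EF = 66.44%


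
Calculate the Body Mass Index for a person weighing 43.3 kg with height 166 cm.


BMI = weight / height^2
height = 166 cm = 1.66 m
BMI = 43.3 / 1.66^2
BMI = 15.71 kg/m^2


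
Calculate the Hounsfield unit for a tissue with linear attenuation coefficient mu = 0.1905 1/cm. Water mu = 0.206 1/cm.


HU = ((mu_tissue - mu_water) / mu_water) * 1000
HU = ((0.1905 - 0.206) / 0.206) * 1000
HU = -75.24


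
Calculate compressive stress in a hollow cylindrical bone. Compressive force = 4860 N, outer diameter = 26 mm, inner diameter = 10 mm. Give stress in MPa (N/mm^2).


A = pi*(r_o^2 - r_i^2)
r_o = 13 mm, r_i = 5 mm
A = 452.389 mm^2
sigma = F/A = 4860 / 452.389
sigma = 10.74 MPa


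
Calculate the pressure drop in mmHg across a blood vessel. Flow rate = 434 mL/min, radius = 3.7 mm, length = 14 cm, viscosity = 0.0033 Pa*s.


dP = 8*mu*L*Q / (pi*r^4)
Q = 434 mL/min = 7.23333e-06 m^3/s
dP = 45.406 Pa = 45.406 / 133.322 mmHg = 0.3406 mmHg


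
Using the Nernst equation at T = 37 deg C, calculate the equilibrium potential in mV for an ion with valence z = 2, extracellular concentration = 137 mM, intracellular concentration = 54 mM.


E = (RT/(zF)) * ln(C_out/C_in)
T = 37 + 273.15 = 310.15 K
E = (8.314 * 310.15 / (2 * 96485)) * ln(137/54)
E = 12.44 mV


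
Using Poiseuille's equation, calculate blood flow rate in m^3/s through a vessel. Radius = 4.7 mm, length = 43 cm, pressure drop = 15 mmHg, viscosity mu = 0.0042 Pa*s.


Q = pi*r^4*dP / (8*mu*L)
r = 0.0047 m, L = 0.43 m
dP = 15 mmHg = 1999.83 Pa
Q = 2.1219e-04 m^3/s


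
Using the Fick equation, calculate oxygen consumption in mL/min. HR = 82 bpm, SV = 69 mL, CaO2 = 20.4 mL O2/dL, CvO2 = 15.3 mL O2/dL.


CO = HR*SV = 82*69/1000 = 5.658 L/min
a-v O2 diff = 20.4 - 15.3 = 5.1 mL/dL
VO2 = CO * (CaO2-CvO2) * 10 dL/L
VO2 = 5.658 * 5.1 * 10
VO2 = 288.6 mL/min


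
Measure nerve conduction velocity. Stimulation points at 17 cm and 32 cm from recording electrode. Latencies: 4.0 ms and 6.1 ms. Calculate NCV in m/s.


Distance = (32 - 17) / 100 = 0.15 m
dt = (6.1 - 4.0) / 1000 = 0.0021 s
NCV = dist / dt = 71.43 m/s


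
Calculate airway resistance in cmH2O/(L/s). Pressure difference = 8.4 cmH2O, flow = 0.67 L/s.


R = dP / flow
R = 8.4 / 0.67
R = 12.54 cmH2O/(L/s)


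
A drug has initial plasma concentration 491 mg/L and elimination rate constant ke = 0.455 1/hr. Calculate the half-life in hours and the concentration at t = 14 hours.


t_half = ln(2) / ke = 0.693147 / 0.455 = 1.523 hr
C(t) = C0 * exp(-ke*t) = 491 * exp(-0.455*14)
C(14) = 0.8407 mg/L


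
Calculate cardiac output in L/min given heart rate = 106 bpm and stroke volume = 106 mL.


CO = HR * SV
CO = 106 * 106 / 1000
CO = 11.24 L/min


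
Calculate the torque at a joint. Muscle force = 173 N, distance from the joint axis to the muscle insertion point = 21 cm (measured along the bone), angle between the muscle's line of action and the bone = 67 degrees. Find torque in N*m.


Torque = F * d * sin(theta)   (moment arm = d*sin(theta))
d = 21 cm = 0.21 m
Torque = 173 * 0.21 * sin(67)
Torque = 33.44 N*m


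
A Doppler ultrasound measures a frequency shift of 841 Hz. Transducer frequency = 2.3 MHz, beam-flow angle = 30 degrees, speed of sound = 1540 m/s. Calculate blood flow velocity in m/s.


v = fd * c / (2 * f0 * cos(theta))
v = 841 * 1540 / (2 * 2.3000e+06 * cos(30))
v = 0.3251 m/s


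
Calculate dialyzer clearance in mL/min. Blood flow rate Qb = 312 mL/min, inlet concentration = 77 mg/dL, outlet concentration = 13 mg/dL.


K = Qb * (Cb_in - Cb_out) / Cb_in
K = 312 * (77 - 13) / 77
K = 259.3 mL/min


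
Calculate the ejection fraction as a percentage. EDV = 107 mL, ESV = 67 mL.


SV = EDV - ESV = 107 - 67 = 40 mL
EF = SV/EDV * 100 = 40/107 * 100
EF = 37.38%


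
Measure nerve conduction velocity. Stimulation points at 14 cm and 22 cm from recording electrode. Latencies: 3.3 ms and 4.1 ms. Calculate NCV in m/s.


Distance = (22 - 14) / 100 = 0.08 m
dt = (4.1 - 3.3) / 1000 = 8.0000e-04 s
NCV = dist / dt = 100 m/s


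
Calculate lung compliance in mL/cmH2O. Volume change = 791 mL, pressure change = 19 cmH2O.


C = dV / dP
C = 791 / 19
C = 41.63 mL/cmH2O
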